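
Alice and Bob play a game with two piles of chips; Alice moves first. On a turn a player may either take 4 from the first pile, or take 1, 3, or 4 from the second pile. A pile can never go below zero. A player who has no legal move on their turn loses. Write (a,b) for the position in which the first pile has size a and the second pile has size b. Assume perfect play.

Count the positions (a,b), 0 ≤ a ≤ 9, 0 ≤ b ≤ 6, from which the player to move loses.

Positions with no move are L. A position that does have a move is losing for the player to move precisely when every available move leads to a winning position for the opponent. Fill in the labels:
Every move lowers a or b (never raises either), so fill the grid row by row in increasing a, and left to right within a row: each cell's successors are then already labelled.
      b=0  b=1  b=2  b=3  b=4  b=5  b=6
a=0:    L    W    L    W    W    W    W
a=1:    L    W    L    W    W    W    W
a=2:    L    W    L    W    W    W    W
a=3:    L    W    L    W    W    W    W
a=4:    W    L    W    L    W    W    W
a=5:    W    L    W    L    W    W    W
a=6:    W    L    W    L    W    W    W
a=7:    W    L    W    L    W    W    W
a=8:    L    W    L    W    W    W    W
a=9:    L    W    L    W    W    W    W
Cells with no legal move (terminal, hence L): (0,0), (1,0), (2,0), (3,0).
The remaining L cells, each justified by listing all of its moves:
(0,2): only reaches (0,1)(W), which is W → L
(1,2): only reaches (1,1)(W), which is W → L
(2,2): only reaches (2,1)(W), which is W → L
(3,2): only reaches (3,1)(W), which is W → L
(4,1): only reaches (0,1)(W), (4,0)(W), all W → L
(4,3): only reaches (0,3)(W), (4,2)(W), (4,0)(W), all W → L
(5,1): only reaches (1,1)(W), (5,0)(W), all W → L
(5,3): only reaches (1,3)(W), (5,2)(W), (5,0)(W), all W → L
(6,1): only reaches (2,1)(W), (6,0)(W), all W → L
(6,3): only reaches (2,3)(W), (6,2)(W), (6,0)(W), all W → L
(7,1): only reaches (3,1)(W), (7,0)(W), all W → L
(7,3): only reaches (3,3)(W), (7,2)(W), (7,0)(W), all W → L
(8,0): only reaches (4,0)(W), which is W → L
(8,2): only reaches (4,2)(W), (8,1)(W), all W → L
(9,0): only reaches (5,0)(W), which is W → L
(9,2): only reaches (5,2)(W), (9,1)(W), all W → L
Every other cell has at least one move into one of the L cells above, so it is W.
L cells per row: a=0: 2, a=1: 2, a=2: 2, a=3: 2, a=4: 2, a=5: 2, a=6: 2, a=7: 2, a=8: 2, a=9: 2; total 20.

20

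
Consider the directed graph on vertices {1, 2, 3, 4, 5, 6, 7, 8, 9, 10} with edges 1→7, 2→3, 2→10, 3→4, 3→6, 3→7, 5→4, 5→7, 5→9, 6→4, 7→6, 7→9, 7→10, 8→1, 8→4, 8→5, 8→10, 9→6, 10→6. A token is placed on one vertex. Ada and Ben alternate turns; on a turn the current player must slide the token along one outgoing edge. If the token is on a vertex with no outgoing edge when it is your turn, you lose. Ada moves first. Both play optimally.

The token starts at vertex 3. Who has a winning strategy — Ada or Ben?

Ada wins.

Compute win/loss labels from the base case upward. A position with no move is L. Any other position is W if it can reach an L in one move, else L.
Every edge goes from a vertex to one that appears earlier in the order 4, 6, 9, 10, 7, 3, 5, 1, 2, 8, so processing vertices in that order labels each vertex after all of its successors.
4: no outgoing edge → L
6: →4(L), so W
9: →6(W) only, which is W, so L
10: →6(W) only, which is W, so L
7: →10(L), so W
3: →4(L), so W
5: →9(L), so W
1: →7(W) only, which is W, so L
2: →10(L), so W
8: →1(L), so W
The starting position 3 is W: Ada should move to 4, handing over an L position.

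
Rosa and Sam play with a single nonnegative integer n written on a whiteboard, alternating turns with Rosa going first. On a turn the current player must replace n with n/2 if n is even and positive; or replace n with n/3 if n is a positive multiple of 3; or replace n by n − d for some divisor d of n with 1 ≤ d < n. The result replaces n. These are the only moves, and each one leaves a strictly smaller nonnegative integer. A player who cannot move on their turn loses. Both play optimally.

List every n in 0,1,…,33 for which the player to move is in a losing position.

0, 1, 4, 7, 9, 11, 13, 15, 17, 19, 23, 25, 28, 31

Work bottom-up. With no move the player to move loses. Otherwise the position is W if at least one move leads to an L position for the opponent, and L if every move leads to a W.
n=0: no move → L
n=1: no move → L
n=2: →1(L), so W
n=3: →1(L), so W
n=4: →2(W), 3(W) — all W, so L
n=5: →4(L), so W
n=6: →4(L), so W
n=7: →6(W) only, which is W, so L
n=8: →4(L), so W
n=9: →3(W), 6(W), 8(W) — all W, so L
n=10: →9(L), so W
n=11: →10(W) only, which is W, so L
n=12: →4(L), so W
n=13: →12(W) only, which is W, so L
n=14: →7(L), so W
n=15: →5(W), 10(W), 12(W), 14(W) — all W, so L
n=16: →15(L), so W
n=17: →16(W) only, which is W, so L
n=18: →9(L), so W
n=19: →18(W) only, which is W, so L
n=20: →15(L), so W
n=21: →7(L), so W
n=22: →11(L), so W
n=23: →22(W) only, which is W, so L
n=24: →23(L), so W
n=25: →20(W), 24(W) — all W, so L
n=26: →13(L), so W
n=27: →9(L), so W
n=28: →14(W), 21(W), 24(W), 26(W), 27(W) — all W, so L
n=29: →28(L), so W
n=30: →15(L), so W
n=31: →30(W) only, which is W, so L
n=32: →28(L), so W
n=33: →11(L), so W
The losing starting values of n are exactly the entries labelled L in this table (14 of them).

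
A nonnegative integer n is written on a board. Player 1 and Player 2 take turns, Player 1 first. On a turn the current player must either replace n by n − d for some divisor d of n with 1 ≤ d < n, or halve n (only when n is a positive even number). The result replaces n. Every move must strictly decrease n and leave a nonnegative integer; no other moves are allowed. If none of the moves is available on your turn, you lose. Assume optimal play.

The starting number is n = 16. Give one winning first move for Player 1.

Positions with no move are L. A position that does have a move is losing for the player to move precisely when every available move leads to a winning position for the opponent. Fill in the labels:
n=0: no move → L
n=1: no move → L
n=2: W (go to 1, an L position)
n=3: L (sole option 2(W) is W)
n=4: W (go to 3, an L position)
n=5: L (sole option 4(W) is W)
n=6: W (go to 3, an L position)
n=7: L (sole option 6(W) is W)
n=8: W (go to 7, an L position)
n=9: L (options 6(W), 8(W) are all W)
n=10: W (go to 5, an L position)
n=11: L (sole option 10(W) is W)
n=12: W (go to 9, an L position)
n=13: L (sole option 12(W) is W)
n=14: W (go to 7, an L position)
n=15: L (options 10(W), 12(W), 14(W) are all W)
n=16: W (go to 15, an L position)
From 16, the L positions reachable in one move are: 15.

Move to 15.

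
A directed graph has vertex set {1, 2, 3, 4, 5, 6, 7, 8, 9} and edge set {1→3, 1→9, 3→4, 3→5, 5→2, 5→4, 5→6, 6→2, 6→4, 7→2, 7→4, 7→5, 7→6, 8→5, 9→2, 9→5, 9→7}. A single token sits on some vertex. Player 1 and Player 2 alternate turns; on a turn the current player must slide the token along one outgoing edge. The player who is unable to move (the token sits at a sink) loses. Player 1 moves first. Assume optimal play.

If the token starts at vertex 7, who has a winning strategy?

Player 1 wins.

Label each position W (a win for the player to move) or L (a loss). A position with no legal move is L; any other position is W exactly when some move reaches an L, and L when every move reaches a W.
Every edge goes from a vertex to one that appears earlier in the order 4, 2, 6, 5, 7, 3, 9, 1, 8, so processing vertices in that order labels each vertex after all of its successors.
4: no outgoing edge → L
2: no outgoing edge → L
6: →2(L), so W
5: →2(L), so W
7: →2(L), so W
3: →4(L), so W
9: →2(L), so W
1: →9(W), 3(W) — all W, so L
8: →5(W) only, which is W, so L
The starting position 7 is W: Player 1 should move to 2, handing over an L position.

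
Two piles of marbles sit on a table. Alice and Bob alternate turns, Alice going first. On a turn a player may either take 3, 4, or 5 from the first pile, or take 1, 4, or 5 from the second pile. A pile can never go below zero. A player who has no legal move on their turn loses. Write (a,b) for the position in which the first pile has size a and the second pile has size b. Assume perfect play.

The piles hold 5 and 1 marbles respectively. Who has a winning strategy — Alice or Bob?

Positions with no move are L. A position that does have a move is losing for the player to move precisely when every available move leads to a winning position for the opponent. Fill in the labels:
No move ever increases a pile, so every position that can arise here has a ≤ 5 and b ≤ 1; it is enough to label the cells with 0 ≤ a ≤ 5 and 0 ≤ b ≤ 1.
Every move lowers a or b (never raises either), so fill the grid row by row in increasing a, and left to right within a row: each cell's successors are then already labelled.
      b=0  b=1
a=0:    L    W
a=1:    L    W
a=2:    L    W
a=3:    W    L
a=4:    W    L
a=5:    W    L
Cells with no legal move (terminal, hence L): (0,0), (1,0), (2,0).
The remaining L cells, each justified by listing all of its moves:
(3,1): →(0,1)(W), (3,0)(W) — all W, so L
(4,1): →(1,1)(W), (0,1)(W), (4,0)(W) — all W, so L
(5,1): →(2,1)(W), (1,1)(W), (0,1)(W), (5,0)(W) — all W, so L
Every other cell has at least one move into one of the L cells above, so it is W.
The starting position (5,1) is L: whatever Alice does, the opponent receives a W position.

Bob wins.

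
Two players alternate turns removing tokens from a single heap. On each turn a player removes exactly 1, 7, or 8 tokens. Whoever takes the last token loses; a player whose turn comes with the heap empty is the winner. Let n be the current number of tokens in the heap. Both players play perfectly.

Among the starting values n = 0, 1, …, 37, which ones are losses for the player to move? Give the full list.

Work bottom-up. With no move the player to move wins. Otherwise the position is W if at least one move leads to an L position for the opponent, and L if every move leads to a W.
n=0: no move; the opponent has just taken the last token and therefore loses → W
n=1: only reaches 0(W), which is W → L
n=2: reaches L-position 1 → W
n=3: only reaches 2(W), which is W → L
n=4: reaches L-position 3 → W
n=5: only reaches 4(W), which is W → L
n=6: reaches L-position 5 → W
n=7: only reaches 6(W), 0(W), all W → L
n=8: reaches L-position 7 → W
n=9: reaches L-position 1 → W
n=10: reaches L-position 3 → W
n=11: reaches L-position 3 → W
n=12: reaches L-position 5 → W
n=13: reaches L-position 5 → W
n=14: reaches L-position 7 → W
n=15: reaches L-position 7 → W
n=16: only reaches 15(W), 9(W), 8(W), all W → L
n=17: reaches L-position 16 → W
n=18: only reaches 17(W), 11(W), 10(W), all W → L
n=19: reaches L-position 18 → W
n=20: only reaches 19(W), 13(W), 12(W), all W → L
n=21: reaches L-position 20 → W
n=22: only reaches 21(W), 15(W), 14(W), all W → L
n=23: reaches L-position 22 → W
n=24: reaches L-position 16 → W
n=25: reaches L-position 18 → W
n=26: reaches L-position 18 → W
n=27: reaches L-position 20 → W
n=28: reaches L-position 20 → W
n=29: reaches L-position 22 → W
n=30: reaches L-position 22 → W
n=31: only reaches 30(W), 24(W), 23(W), all W → L
n=32: reaches L-position 31 → W
n=33: only reaches 32(W), 26(W), 25(W), all W → L
n=34: reaches L-position 33 → W
n=35: only reaches 34(W), 28(W), 27(W), all W → L
n=36: reaches L-position 35 → W
n=37: only reaches 36(W), 30(W), 29(W), all W → L
Reading off the rows marked L gives the requested list; there are 12 such values of n.

1, 3, 5, 7, 16, 18, 20, 22, 31, 33, 35, 37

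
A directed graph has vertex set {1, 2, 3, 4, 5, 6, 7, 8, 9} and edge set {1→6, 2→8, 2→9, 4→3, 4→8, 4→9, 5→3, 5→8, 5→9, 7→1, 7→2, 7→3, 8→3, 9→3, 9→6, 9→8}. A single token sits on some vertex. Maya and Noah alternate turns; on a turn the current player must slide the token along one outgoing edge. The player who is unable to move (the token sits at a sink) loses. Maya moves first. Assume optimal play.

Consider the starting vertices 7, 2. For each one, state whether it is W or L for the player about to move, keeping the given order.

7: W, 2: L

Build the W/L table. Terminal = L. A non-terminal position is W if it has a move to some L; otherwise it is L.
Every edge goes from a vertex to one that appears earlier in the order 3, 6, 8, 9, 2, 4, 5, 1, 7, so processing vertices in that order labels each vertex after all of its successors.
3: no outgoing edge → L
6: no outgoing edge → L
8: W (go to 3, an L position)
9: W (go to 6, an L position)
2: L (options 9(W), 8(W) are all W)
4: W (go to 3, an L position)
5: W (go to 3, an L position)
1: W (go to 6, an L position)
7: W (go to 2, an L position)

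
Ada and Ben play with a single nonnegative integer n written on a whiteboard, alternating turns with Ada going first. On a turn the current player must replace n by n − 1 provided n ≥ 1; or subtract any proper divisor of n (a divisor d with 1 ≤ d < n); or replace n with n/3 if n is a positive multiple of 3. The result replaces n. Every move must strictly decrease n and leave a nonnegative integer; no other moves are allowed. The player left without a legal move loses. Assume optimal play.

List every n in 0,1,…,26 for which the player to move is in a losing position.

Classify positions by backward induction: terminal positions (no move available) are L. From any other position, the mover wins iff some move reaches an L.
n=0: no move → L
n=1: reaches L-position 0 → W
n=2: only reaches 1(W), which is W → L
n=3: reaches L-position 2 → W
n=4: reaches L-position 2 → W
n=5: only reaches 4(W), which is W → L
n=6: reaches L-position 2 → W
n=7: only reaches 6(W), which is W → L
n=8: reaches L-position 7 → W
n=9: only reaches 3(W), 6(W), 8(W), all W → L
n=10: reaches L-position 5 → W
n=11: only reaches 10(W), which is W → L
n=12: reaches L-position 9 → W
n=13: only reaches 12(W), which is W → L
n=14: reaches L-position 7 → W
n=15: reaches L-position 5 → W
n=16: only reaches 8(W), 12(W), 14(W), 15(W), all W → L
n=17: reaches L-position 16 → W
n=18: reaches L-position 9 → W
n=19: only reaches 18(W), which is W → L
n=20: reaches L-position 16 → W
n=21: reaches L-position 7 → W
n=22: reaches L-position 11 → W
n=23: only reaches 22(W), which is W → L
n=24: reaches L-position 16 → W
n=25: only reaches 20(W), 24(W), all W → L
n=26: reaches L-position 13 → W
Reading off the rows marked L gives the requested list; there are 11 such values of n.

0, 2, 5, 7, 9, 11, 13, 16, 19, 23, 25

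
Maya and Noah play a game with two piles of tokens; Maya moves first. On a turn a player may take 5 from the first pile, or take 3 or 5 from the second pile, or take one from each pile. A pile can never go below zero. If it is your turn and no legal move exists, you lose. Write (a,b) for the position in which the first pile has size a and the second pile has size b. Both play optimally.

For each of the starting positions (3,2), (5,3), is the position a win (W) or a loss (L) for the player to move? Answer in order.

Label each position W (a win for the player to move) or L (a loss). A position with no legal move is L; any other position is W exactly when some move reaches an L, and L when every move reaches a W.
No move ever increases a pile, so every position that can arise here has a ≤ 5 and b ≤ 3; it is enough to label the cells with 0 ≤ a ≤ 5 and 0 ≤ b ≤ 3.
Every move lowers a or b (never raises either), so fill the grid row by row in increasing a, and left to right within a row: each cell's successors are then already labelled.
      b=0  b=1  b=2  b=3
a=0:    L    L    L    W
a=1:    L    W    W    W
a=2:    L    W    L    W
a=3:    L    W    L    W
a=4:    L    W    L    W
a=5:    W    W    W    W
Cells with no legal move (terminal, hence L): (0,0), (0,1), (0,2), (1,0), (2,0), (3,0), (4,0).
The remaining L cells, each justified by listing all of its moves:
(2,2): L (sole option (1,1)(W) is W)
(3,2): L (sole option (2,1)(W) is W)
(4,2): L (sole option (3,1)(W) is W)
Every other cell has at least one move into one of the L cells above, so it is W.
(3,2): one of the L cells justified above, so L
(5,3): the move to (4,2) reaches an L cell, so W

(3,2): L, (5,3): W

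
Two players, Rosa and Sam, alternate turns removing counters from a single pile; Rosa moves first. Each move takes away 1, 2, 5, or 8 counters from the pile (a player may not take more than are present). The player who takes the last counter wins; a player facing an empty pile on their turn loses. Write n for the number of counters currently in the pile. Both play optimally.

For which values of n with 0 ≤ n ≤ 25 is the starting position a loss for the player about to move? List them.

0, 3, 6, 9, 12, 15, 18, 21, 24

Positions with no move are L. A position that does have a move is losing for the player to move precisely when every available move leads to a winning position for the opponent. Fill in the labels:
n=0: no move → L
n=1: reaches L-position 0 → W
n=2: reaches L-position 0 → W
n=3: only reaches 2(W), 1(W), all W → L
n=4: reaches L-position 3 → W
n=5: reaches L-position 3 → W
n=6: only reaches 5(W), 4(W), 1(W), all W → L
n=7: reaches L-position 6 → W
n=8: reaches L-position 6 → W
n=9: only reaches 8(W), 7(W), 4(W), 1(W), all W → L
n=10: reaches L-position 9 → W
n=11: reaches L-position 9 → W
n=12: only reaches 11(W), 10(W), 7(W), 4(W), all W → L
n=13: reaches L-position 12 → W
n=14: reaches L-position 12 → W
n=15: only reaches 14(W), 13(W), 10(W), 7(W), all W → L
n=16: reaches L-position 15 → W
n=17: reaches L-position 15 → W
n=18: only reaches 17(W), 16(W), 13(W), 10(W), all W → L
n=19: reaches L-position 18 → W
n=20: reaches L-position 18 → W
n=21: only reaches 20(W), 19(W), 16(W), 13(W), all W → L
n=22: reaches L-position 21 → W
n=23: reaches L-position 21 → W
n=24: only reaches 23(W), 22(W), 19(W), 16(W), all W → L
n=25: reaches L-position 24 → W
Reading off the rows marked L gives the requested list; there are 9 such values of n.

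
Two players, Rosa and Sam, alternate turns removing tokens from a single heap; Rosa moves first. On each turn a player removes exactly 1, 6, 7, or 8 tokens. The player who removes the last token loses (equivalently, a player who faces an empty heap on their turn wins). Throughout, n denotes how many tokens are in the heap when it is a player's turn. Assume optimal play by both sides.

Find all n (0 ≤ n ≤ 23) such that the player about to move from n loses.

Compute win/loss labels from the base case upward. A position with no move is W. Any other position is W if it can reach an L in one move, else L.
n=0: no move; the opponent has just taken the last token and therefore loses → W
n=1: L (sole option 0(W) is W)
n=2: W (go to 1, an L position)
n=3: L (sole option 2(W) is W)
n=4: W (go to 3, an L position)
n=5: L (sole option 4(W) is W)
n=6: W (go to 5, an L position)
n=7: W (go to 1, an L position)
n=8: W (go to 1, an L position)
n=9: W (go to 3, an L position)
n=10: W (go to 3, an L position)
n=11: W (go to 5, an L position)
n=12: W (go to 5, an L position)
n=13: W (go to 5, an L position)
n=14: L (options 13(W), 8(W), 7(W), 6(W) are all W)
n=15: W (go to 14, an L position)
n=16: L (options 15(W), 10(W), 9(W), 8(W) are all W)
n=17: W (go to 16, an L position)
n=18: L (options 17(W), 12(W), 11(W), 10(W) are all W)
n=19: W (go to 18, an L position)
n=20: W (go to 14, an L position)
n=21: W (go to 14, an L position)
n=22: W (go to 16, an L position)
n=23: W (go to 16, an L position)
The losing starting values of n are exactly the entries labelled L in this table (6 of them).

1, 3, 5, 14, 16, 18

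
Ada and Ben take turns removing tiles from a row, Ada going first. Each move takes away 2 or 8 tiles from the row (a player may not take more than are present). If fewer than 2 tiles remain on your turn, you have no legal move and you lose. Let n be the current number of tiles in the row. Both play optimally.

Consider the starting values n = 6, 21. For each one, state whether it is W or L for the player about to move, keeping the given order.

6: W, 21: L

Work bottom-up. With no move the player to move loses. Otherwise the position is W if at least one move leads to an L position for the opponent, and L if every move leads to a W.
n=0: no move → L
n=1: no move → L
n=2: →0(L), so W
n=3: →1(L), so W
n=4: →2(W) only, which is W, so L
n=5: →3(W) only, which is W, so L
n=6: →4(L), so W
n=7: →5(L), so W
n=8: →0(L), so W
n=9: →1(L), so W
n=10: →8(W), 2(W) — all W, so L
n=11: →9(W), 3(W) — all W, so L
n=12: →10(L), so W
n=13: →11(L), so W
n=14: →12(W), 6(W) — all W, so L
n=15: →13(W), 7(W) — all W, so L
n=16: →14(L), so W
n=17: →15(L), so W
n=18: →10(L), so W
n=19: →11(L), so W
n=20: →18(W), 12(W) — all W, so L
n=21: →19(W), 13(W) — all W, so L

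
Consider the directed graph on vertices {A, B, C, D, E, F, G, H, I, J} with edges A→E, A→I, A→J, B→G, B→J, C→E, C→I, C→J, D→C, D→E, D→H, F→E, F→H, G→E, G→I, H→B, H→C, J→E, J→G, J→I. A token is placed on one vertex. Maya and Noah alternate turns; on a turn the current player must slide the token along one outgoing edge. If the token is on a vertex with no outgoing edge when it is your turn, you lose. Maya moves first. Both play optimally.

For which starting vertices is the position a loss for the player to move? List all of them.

Positions with no move are L. A position that does have a move is losing for the player to move precisely when every available move leads to a winning position for the opponent. Fill in the labels:
Every edge goes from a vertex to one that appears earlier in the order E, I, G, J, C, A, B, H, D, F, so processing vertices in that order labels each vertex after all of its successors.
E: no outgoing edge → L
I: no outgoing edge → L
G: reaches L-position I → W
J: reaches L-position I → W
C: reaches L-position I → W
A: reaches L-position I → W
B: only reaches J(W), G(W), all W → L
H: reaches L-position B → W
D: reaches L-position E → W
F: reaches L-position E → W
The losing starting vertices are exactly the entries labelled L in this table (3 of them).

B, E, I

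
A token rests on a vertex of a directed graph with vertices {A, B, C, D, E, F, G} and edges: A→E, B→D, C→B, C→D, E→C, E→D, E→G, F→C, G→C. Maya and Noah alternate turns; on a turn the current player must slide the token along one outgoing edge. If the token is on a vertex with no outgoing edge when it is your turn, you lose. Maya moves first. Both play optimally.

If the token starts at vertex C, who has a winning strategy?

Work bottom-up. With no move the player to move loses. Otherwise the position is W if at least one move leads to an L position for the opponent, and L if every move leads to a W.
Every edge goes from a vertex to one that appears earlier in the order D, B, C, G, E, A, F, so processing vertices in that order labels each vertex after all of its successors.
D: no outgoing edge → L
B: can move to D, which is L ⇒ W
C: can move to D, which is L ⇒ W
G: the only move is to C(W), a W ⇒ L
E: can move to G, which is L ⇒ W
A: the only move is to E(W), a W ⇒ L
F: the only move is to C(W), a W ⇒ L
The starting position C is W: Maya should move to D, handing over an L position.

Maya wins.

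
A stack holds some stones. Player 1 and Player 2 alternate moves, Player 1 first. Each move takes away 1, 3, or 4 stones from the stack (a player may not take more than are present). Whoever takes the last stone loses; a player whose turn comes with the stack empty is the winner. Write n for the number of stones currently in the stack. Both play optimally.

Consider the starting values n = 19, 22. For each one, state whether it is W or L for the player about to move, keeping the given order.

19: W, 22: L

Positions with no move are W. A position that does have a move is losing for the player to move precisely when every available move leads to a winning position for the opponent. Fill in the labels:
n=0: no move; the opponent has just taken the last stone and therefore loses → W
n=1: the only move is to 0(W), a W ⇒ L
n=2: can move to 1, which is L ⇒ W
n=3: moves to 2(W), 0(W); every one is W ⇒ L
n=4: can move to 3, which is L ⇒ W
n=5: can move to 1, which is L ⇒ W
n=6: can move to 3, which is L ⇒ W
n=7: can move to 3, which is L ⇒ W
n=8: moves to 7(W), 5(W), 4(W); every one is W ⇒ L
n=9: can move to 8, which is L ⇒ W
n=10: moves to 9(W), 7(W), 6(W); every one is W ⇒ L
n=11: can move to 10, which is L ⇒ W
n=12: can move to 8, which is L ⇒ W
n=13: can move to 10, which is L ⇒ W
n=14: can move to 10, which is L ⇒ W
n=15: moves to 14(W), 12(W), 11(W); every one is W ⇒ L
n=16: can move to 15, which is L ⇒ W
n=17: moves to 16(W), 14(W), 13(W); every one is W ⇒ L
n=18: can move to 17, which is L ⇒ W
n=19: can move to 15, which is L ⇒ W
n=20: can move to 17, which is L ⇒ W
n=21: can move to 17, which is L ⇒ W
n=22: moves to 21(W), 19(W), 18(W); every one is W ⇒ L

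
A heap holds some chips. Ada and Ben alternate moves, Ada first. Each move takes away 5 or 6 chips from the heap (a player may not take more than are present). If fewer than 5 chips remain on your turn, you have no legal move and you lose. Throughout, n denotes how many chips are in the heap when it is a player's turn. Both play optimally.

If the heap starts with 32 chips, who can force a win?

Ada wins.

Classify positions by backward induction: terminal positions (no move available) are L. From any other position, the mover wins iff some move reaches an L.
n=0: no move → L
n=1: no move → L
n=2: no move → L
n=3: no move → L
n=4: no move → L
n=5: can move to 0, which is L ⇒ W
n=6: can move to 1, which is L ⇒ W
n=7: can move to 2, which is L ⇒ W
n=8: can move to 3, which is L ⇒ W
n=9: can move to 4, which is L ⇒ W
n=10: can move to 4, which is L ⇒ W
n=11: moves to 6(W), 5(W); every one is W ⇒ L
n=12: moves to 7(W), 6(W); every one is W ⇒ L
n=13: moves to 8(W), 7(W); every one is W ⇒ L
n=14: moves to 9(W), 8(W); every one is W ⇒ L
n=15: moves to 10(W), 9(W); every one is W ⇒ L
n=16: can move to 11, which is L ⇒ W
n=17: can move to 12, which is L ⇒ W
n=18: can move to 13, which is L ⇒ W
n=19: can move to 14, which is L ⇒ W
n=20: can move to 15, which is L ⇒ W
n=21: can move to 15, which is L ⇒ W
n=22: moves to 17(W), 16(W); every one is W ⇒ L
n=23: moves to 18(W), 17(W); every one is W ⇒ L
n=24: moves to 19(W), 18(W); every one is W ⇒ L
n=25: moves to 20(W), 19(W); every one is W ⇒ L
n=26: moves to 21(W), 20(W); every one is W ⇒ L
n=27: can move to 22, which is L ⇒ W
n=28: can move to 23, which is L ⇒ W
n=29: can move to 24, which is L ⇒ W
n=30: can move to 25, which is L ⇒ W
n=31: can move to 26, which is L ⇒ W
n=32: can move to 26, which is L ⇒ W
From 32 Ada can remove 6, leaving 26, reaching an L position.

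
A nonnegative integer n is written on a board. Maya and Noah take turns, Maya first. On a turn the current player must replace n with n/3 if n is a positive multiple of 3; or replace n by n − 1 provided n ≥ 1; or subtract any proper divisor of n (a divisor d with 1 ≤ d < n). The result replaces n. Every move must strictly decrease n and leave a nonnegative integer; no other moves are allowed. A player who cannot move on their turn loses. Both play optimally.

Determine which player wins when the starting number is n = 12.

Label each position W (a win for the player to move) or L (a loss). A position with no legal move is L; any other position is W exactly when some move reaches an L, and L when every move reaches a W.
n=0: no move → L
n=1: can move to 0, which is L ⇒ W
n=2: the only move is to 1(W), a W ⇒ L
n=3: can move to 2, which is L ⇒ W
n=4: can move to 2, which is L ⇒ W
n=5: the only move is to 4(W), a W ⇒ L
n=6: can move to 2, which is L ⇒ W
n=7: the only move is to 6(W), a W ⇒ L
n=8: can move to 7, which is L ⇒ W
n=9: moves to 3(W), 6(W), 8(W); every one is W ⇒ L
n=10: can move to 5, which is L ⇒ W
n=11: the only move is to 10(W), a W ⇒ L
n=12: can move to 9, which is L ⇒ W
From 12 Maya can move to 9, reaching an L position.

Maya wins.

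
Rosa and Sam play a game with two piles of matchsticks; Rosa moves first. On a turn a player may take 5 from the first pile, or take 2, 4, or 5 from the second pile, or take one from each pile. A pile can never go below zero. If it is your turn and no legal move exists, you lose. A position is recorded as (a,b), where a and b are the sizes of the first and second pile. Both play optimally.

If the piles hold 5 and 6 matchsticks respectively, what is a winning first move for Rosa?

Move to (5,2).

Positions with no move are L. A position that does have a move is losing for the player to move precisely when every available move leads to a winning position for the opponent. Fill in the labels:
No move ever increases a pile, so every position that can arise here has a ≤ 5 and b ≤ 6; it is enough to label the cells with 0 ≤ a ≤ 5 and 0 ≤ b ≤ 6.
Every move lowers a or b (never raises either), so fill the grid row by row in increasing a, and left to right within a row: each cell's successors are then already labelled.
      b=0  b=1  b=2  b=3  b=4  b=5  b=6
a=0:    L    L    W    W    W    W    W
a=1:    L    W    W    L    W    W    L
a=2:    L    W    W    L    W    W    L
a=3:    L    W    W    L    W    W    L
a=4:    L    W    W    L    W    W    L
a=5:    W    W    L    L    W    W    W
Cells with no legal move (terminal, hence L): (0,0), (0,1), (1,0), (2,0), (3,0), (4,0).
The remaining L cells, each justified by listing all of its moves:
(1,3): moves to (1,1)(W), (0,2)(W); every one is W ⇒ L
(1,6): moves to (1,4)(W), (1,2)(W), (1,1)(W), (0,5)(W); every one is W ⇒ L
(2,3): moves to (2,1)(W), (1,2)(W); every one is W ⇒ L
(2,6): moves to (2,4)(W), (2,2)(W), (2,1)(W), (1,5)(W); every one is W ⇒ L
(3,3): moves to (3,1)(W), (2,2)(W); every one is W ⇒ L
(3,6): moves to (3,4)(W), (3,2)(W), (3,1)(W), (2,5)(W); every one is W ⇒ L
(4,3): moves to (4,1)(W), (3,2)(W); every one is W ⇒ L
(4,6): moves to (4,4)(W), (4,2)(W), (4,1)(W), (3,5)(W); every one is W ⇒ L
(5,2): moves to (0,2)(W), (5,0)(W), (4,1)(W); every one is W ⇒ L
(5,3): moves to (0,3)(W), (5,1)(W), (4,2)(W); every one is W ⇒ L
Every other cell has at least one move into one of the L cells above, so it is W.
From (5,6), the L positions reachable in one move are: (5,2).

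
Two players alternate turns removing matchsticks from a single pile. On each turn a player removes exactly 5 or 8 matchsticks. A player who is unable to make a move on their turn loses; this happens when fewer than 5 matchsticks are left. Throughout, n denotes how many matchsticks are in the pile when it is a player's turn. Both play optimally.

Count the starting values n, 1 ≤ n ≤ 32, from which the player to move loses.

Compute win/loss labels from the base case upward. A position with no move is L. Any other position is W if it can reach an L in one move, else L.
n=0: no move → L
n=1: no move → L
n=2: no move → L
n=3: no move → L
n=4: no move → L
n=5: →0(L), so W
n=6: →1(L), so W
n=7: →2(L), so W
n=8: →3(L), so W
n=9: →4(L), so W
n=10: →2(L), so W
n=11: →3(L), so W
n=12: →4(L), so W
n=13: →8(W), 5(W) — all W, so L
n=14: →9(W), 6(W) — all W, so L
n=15: →10(W), 7(W) — all W, so L
n=16: →11(W), 8(W) — all W, so L
n=17: →12(W), 9(W) — all W, so L
n=18: →13(L), so W
n=19: →14(L), so W
n=20: →15(L), so W
n=21: →16(L), so W
n=22: →17(L), so W
n=23: →15(L), so W
n=24: →16(L), so W
n=25: →17(L), so W
n=26: →21(W), 18(W) — all W, so L
n=27: →22(W), 19(W) — all W, so L
n=28: →23(W), 20(W) — all W, so L
n=29: →24(W), 21(W) — all W, so L
n=30: →25(W), 22(W) — all W, so L
n=31: →26(L), so W
n=32: →27(L), so W
L entries with 1 ≤ n ≤ 32 (n=0 is outside the asked range and is not counted): n = 1, 2, 3, 4, 13, 14, 15, 16, 17, 26, 27, 28, 29, 30; that makes 14.

14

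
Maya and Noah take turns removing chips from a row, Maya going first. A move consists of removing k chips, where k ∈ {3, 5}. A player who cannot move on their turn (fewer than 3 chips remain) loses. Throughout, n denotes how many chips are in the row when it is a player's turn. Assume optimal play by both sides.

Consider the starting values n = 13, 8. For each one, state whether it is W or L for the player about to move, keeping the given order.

13: W, 8: L

Build the W/L table. Terminal = L. A non-terminal position is W if it has a move to some L; otherwise it is L.
n=0: no move → L
n=1: no move → L
n=2: no move → L
n=3: reaches L-position 0 → W
n=4: reaches L-position 1 → W
n=5: reaches L-position 2 → W
n=6: reaches L-position 1 → W
n=7: reaches L-position 2 → W
n=8: only reaches 5(W), 3(W), all W → L
n=9: only reaches 6(W), 4(W), all W → L
n=10: only reaches 7(W), 5(W), all W → L
n=11: reaches L-position 8 → W
n=12: reaches L-position 9 → W
n=13: reaches L-position 10 → W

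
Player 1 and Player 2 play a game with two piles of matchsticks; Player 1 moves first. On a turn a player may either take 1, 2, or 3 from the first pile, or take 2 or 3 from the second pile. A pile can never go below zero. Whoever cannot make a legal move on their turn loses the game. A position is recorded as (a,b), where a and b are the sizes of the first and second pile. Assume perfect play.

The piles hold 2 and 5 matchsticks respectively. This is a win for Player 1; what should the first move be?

Compute win/loss labels from the base case upward. A position with no move is L. Any other position is W if it can reach an L in one move, else L.
No move ever increases a pile, so every position that can arise here has a ≤ 2 and b ≤ 5; it is enough to label the cells with 0 ≤ a ≤ 2 and 0 ≤ b ≤ 5.
Every move lowers a or b (never raises either), so fill the grid row by row in increasing a, and left to right within a row: each cell's successors are then already labelled.
      b=0  b=1  b=2  b=3  b=4  b=5
a=0:    L    L    W    W    W    L
a=1:    W    W    L    L    W    W
a=2:    W    W    W    W    L    W
Cells with no legal move (terminal, hence L): (0,0), (0,1).
The remaining L cells, each justified by listing all of its moves:
(0,5): →(0,3)(W), (0,2)(W) — all W, so L
(1,2): →(0,2)(W), (1,0)(W) — all W, so L
(1,3): →(0,3)(W), (1,1)(W), (1,0)(W) — all W, so L
(2,4): →(1,4)(W), (0,4)(W), (2,2)(W), (2,1)(W) — all W, so L
Every other cell has at least one move into one of the L cells above, so it is W.
From (2,5), the L positions reachable in one move are: (0,5).

Move to (0,5).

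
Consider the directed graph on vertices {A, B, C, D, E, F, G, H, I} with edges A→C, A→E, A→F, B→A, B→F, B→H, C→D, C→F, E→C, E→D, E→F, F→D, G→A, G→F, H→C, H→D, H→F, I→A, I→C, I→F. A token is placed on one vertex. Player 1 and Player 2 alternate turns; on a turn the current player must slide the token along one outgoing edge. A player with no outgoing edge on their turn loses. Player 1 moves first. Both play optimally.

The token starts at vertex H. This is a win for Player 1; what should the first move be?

Build the W/L table. Terminal = L. A non-terminal position is W if it has a move to some L; otherwise it is L.
Every edge goes from a vertex to one that appears earlier in the order D, F, C, E, A, H, G, B, I, so processing vertices in that order labels each vertex after all of its successors.
D: no outgoing edge → L
F: reaches L-position D → W
C: reaches L-position D → W
E: reaches L-position D → W
A: only reaches E(W), C(W), F(W), all W → L
H: reaches L-position D → W
G: reaches L-position A → W
B: reaches L-position A → W
I: reaches L-position A → W
From H, the L positions reachable in one move are: D.

Move to D.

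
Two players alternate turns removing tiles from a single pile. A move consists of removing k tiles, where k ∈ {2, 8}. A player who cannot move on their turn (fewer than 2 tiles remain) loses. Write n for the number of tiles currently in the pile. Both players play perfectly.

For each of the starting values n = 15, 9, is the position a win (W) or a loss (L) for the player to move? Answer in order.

Work bottom-up. With no move the player to move loses. Otherwise the position is W if at least one move leads to an L position for the opponent, and L if every move leads to a W.
n=0: no move → L
n=1: no move → L
n=2: W (go to 0, an L position)
n=3: W (go to 1, an L position)
n=4: L (sole option 2(W) is W)
n=5: L (sole option 3(W) is W)
n=6: W (go to 4, an L position)
n=7: W (go to 5, an L position)
n=8: W (go to 0, an L position)
n=9: W (go to 1, an L position)
n=10: L (options 8(W), 2(W) are all W)
n=11: L (options 9(W), 3(W) are all W)
n=12: W (go to 10, an L position)
n=13: W (go to 11, an L position)
n=14: L (options 12(W), 6(W) are all W)
n=15: L (options 13(W), 7(W) are all W)

15: L, 9: W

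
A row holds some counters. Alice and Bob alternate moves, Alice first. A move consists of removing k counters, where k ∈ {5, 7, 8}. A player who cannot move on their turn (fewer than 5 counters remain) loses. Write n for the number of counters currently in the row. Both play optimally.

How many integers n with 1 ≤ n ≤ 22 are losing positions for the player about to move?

9

Label each position W (a win for the player to move) or L (a loss). A position with no legal move is L; any other position is W exactly when some move reaches an L, and L when every move reaches a W.
n=0: no move → L
n=1: no move → L
n=2: no move → L
n=3: no move → L
n=4: no move → L
n=5: →0(L), so W
n=6: →1(L), so W
n=7: →2(L), so W
n=8: →3(L), so W
n=9: →4(L), so W
n=10: →3(L), so W
n=11: →4(L), so W
n=12: →4(L), so W
n=13: →8(W), 6(W), 5(W) — all W, so L
n=14: →9(W), 7(W), 6(W) — all W, so L
n=15: →10(W), 8(W), 7(W) — all W, so L
n=16: →11(W), 9(W), 8(W) — all W, so L
n=17: →12(W), 10(W), 9(W) — all W, so L
n=18: →13(L), so W
n=19: →14(L), so W
n=20: →15(L), so W
n=21: →16(L), so W
n=22: →17(L), so W
L entries with 1 ≤ n ≤ 22 (n=0 is outside the asked range and is not counted): n = 1, 2, 3, 4, 13, 14, 15, 16, 17; that makes 9.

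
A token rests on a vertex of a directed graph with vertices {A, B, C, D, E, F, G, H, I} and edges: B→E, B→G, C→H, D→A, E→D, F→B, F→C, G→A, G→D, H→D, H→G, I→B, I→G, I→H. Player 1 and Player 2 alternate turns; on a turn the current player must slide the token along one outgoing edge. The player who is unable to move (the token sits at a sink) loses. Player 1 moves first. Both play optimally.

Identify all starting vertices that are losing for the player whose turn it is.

Compute win/loss labels from the base case upward. A position with no move is L. Any other position is W if it can reach an L in one move, else L.
Every edge goes from a vertex to one that appears earlier in the order A, D, G, H, C, E, B, I, F, so processing vertices in that order labels each vertex after all of its successors.
A: no outgoing edge → L
D: W (go to A, an L position)
G: W (go to A, an L position)
H: L (options G(W), D(W) are all W)
C: W (go to H, an L position)
E: L (sole option D(W) is W)
B: W (go to E, an L position)
I: W (go to H, an L position)
F: L (options B(W), C(W) are all W)
Reading off the rows marked L gives the requested list; there are 4 such vertices.

A, E, F, H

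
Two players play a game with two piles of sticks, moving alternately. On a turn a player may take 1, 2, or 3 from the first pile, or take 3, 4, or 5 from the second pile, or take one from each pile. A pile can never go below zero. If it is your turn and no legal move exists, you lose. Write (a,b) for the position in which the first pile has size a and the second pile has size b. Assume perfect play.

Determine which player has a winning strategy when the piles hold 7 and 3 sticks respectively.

Classify positions by backward induction: terminal positions (no move available) are L. From any other position, the mover wins iff some move reaches an L.
No move ever increases a pile, so every position that can arise here has a ≤ 7 and b ≤ 3; it is enough to label the cells with 0 ≤ a ≤ 7 and 0 ≤ b ≤ 3.
Every move lowers a or b (never raises either), so fill the grid row by row in increasing a, and left to right within a row: each cell's successors are then already labelled.
      b=0  b=1  b=2  b=3
a=0:    L    L    L    W
a=1:    W    W    W    W
a=2:    W    W    W    L
a=3:    W    W    W    W
a=4:    L    L    L    W
a=5:    W    W    W    W
a=6:    W    W    W    L
a=7:    W    W    W    W
Cells with no legal move (terminal, hence L): (0,0), (0,1), (0,2).
The remaining L cells, each justified by listing all of its moves:
(2,3): L (options (1,3)(W), (0,3)(W), (2,0)(W), (1,2)(W) are all W)
(4,0): L (options (3,0)(W), (2,0)(W), (1,0)(W) are all W)
(4,1): L (options (3,1)(W), (2,1)(W), (1,1)(W), (3,0)(W) are all W)
(4,2): L (options (3,2)(W), (2,2)(W), (1,2)(W), (3,1)(W) are all W)
(6,3): L (options (5,3)(W), (4,3)(W), (3,3)(W), (6,0)(W), (5,2)(W) are all W)
Every other cell has at least one move into one of the L cells above, so it is W.
From (7,3) the player to move can move to (6,3), reaching an L position.

The first player wins.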